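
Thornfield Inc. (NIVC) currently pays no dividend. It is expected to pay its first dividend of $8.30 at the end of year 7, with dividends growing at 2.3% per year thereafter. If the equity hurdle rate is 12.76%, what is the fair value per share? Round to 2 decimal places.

$38.60

Deferred-dividend DDM. At t=6 the remaining stream is a growing perpetuity with first payment D_7 = 8.30.
V_6 = D_7/(r−g) = 8.30/(0.1276−0.023) = 79.3499
P₀ = V_6/(1+r)^6 = 79.3499/(1+0.1276)^6 = 38.6026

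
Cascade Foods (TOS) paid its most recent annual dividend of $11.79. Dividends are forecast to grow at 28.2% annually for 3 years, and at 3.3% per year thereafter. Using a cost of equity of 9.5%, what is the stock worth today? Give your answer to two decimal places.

Two-stage DDM. Project D₁…D_3 at 0.282, terminal growth 0.033, discount at r = 0.095.
D_1 = 15.1148
D_2 = 19.3771
D_3 = 24.8415
Terminal value at t=3: TV = D_4/(r−g) = 25.6613/(0.095−0.033) = 413.8915
P₀ = 15.1148/(1+0.095)^1 + 19.3771/(1+0.095)^2 + 24.8415/(1+0.095)^3 + 413.8915/(1+0.095)^3 = 364.1269

$364.13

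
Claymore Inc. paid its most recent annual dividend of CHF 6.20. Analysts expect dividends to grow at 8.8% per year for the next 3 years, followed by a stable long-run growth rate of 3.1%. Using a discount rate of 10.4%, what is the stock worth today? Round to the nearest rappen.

CHF 101.88

Two-stage DDM. Project D₁…D_3 at 0.088, terminal growth 0.031, discount at r = 0.104.
D_1 = 6.7456
D_2 = 7.3392
D_3 = 7.9851
Terminal value at t=3: TV = D_4/(r−g) = 8.2326/(0.104−0.031) = 112.7753
P₀ = 6.7456/(1+0.104)^1 + 7.3392/(1+0.104)^2 + 7.9851/(1+0.104)^3 + 112.7753/(1+0.104)^3 = 101.8782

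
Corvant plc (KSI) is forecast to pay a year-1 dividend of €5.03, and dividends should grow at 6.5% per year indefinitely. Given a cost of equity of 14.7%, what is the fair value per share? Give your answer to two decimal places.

€61.34

Gordon growth model: P₀ = D₁/(r − g), with D₁ = 5.03 given directly.
P₀ = 5.0300 / (0.147 − 0.065) = 5.0300 / 0.082 = 61.3415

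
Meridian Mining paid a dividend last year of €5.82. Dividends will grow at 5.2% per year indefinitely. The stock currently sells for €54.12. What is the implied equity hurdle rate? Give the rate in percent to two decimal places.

16.51%

Rearranging the constant-growth DDM: r = D₁/P₀ + g.
D₁ = 5.82 × (1 + 0.052) = 6.1226.
r = 6.1226 / 54.12 + 0.052 = 0.11313 + 0.052 = 0.16513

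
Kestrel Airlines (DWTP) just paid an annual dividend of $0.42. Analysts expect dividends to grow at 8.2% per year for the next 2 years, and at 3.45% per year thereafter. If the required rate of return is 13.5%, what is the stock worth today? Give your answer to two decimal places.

$4.71

Two-stage DDM. Project D₁…D_2 at 0.082, terminal growth 0.0345, discount at r = 0.135.
D_1 = 0.4544
D_2 = 0.4917
Terminal value at t=2: TV = D_3/(r−g) = 0.5087/(0.135−0.0345) = 5.0614
P₀ = 0.4544/(1+0.135)^1 + 0.4917/(1+0.135)^2 + 5.0614/(1+0.135)^2 = 4.7110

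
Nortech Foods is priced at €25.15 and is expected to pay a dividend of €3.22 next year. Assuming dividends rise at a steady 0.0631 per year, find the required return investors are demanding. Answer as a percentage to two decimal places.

Rearranging the constant-growth DDM: r = D₁/P₀ + g.
r = 3.2200 / 25.15 + 0.0631 = 0.12803 + 0.0631 = 0.19113

19.11%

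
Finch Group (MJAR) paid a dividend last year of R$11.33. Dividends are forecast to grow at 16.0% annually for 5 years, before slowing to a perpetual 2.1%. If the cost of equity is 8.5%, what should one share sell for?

R$322.01

Two-stage DDM. Project D₁…D_5 at 0.16, terminal growth 0.021, discount at r = 0.085.
D_1 = 13.1428
D_2 = 15.2456
D_3 = 17.6850
D_4 = 20.5145
D_5 = 23.7969
Terminal value at t=5: TV = D_6/(r−g) = 24.2966/(0.085−0.021) = 379.6345
P₀ = 13.1428/(1+0.085)^1 + 15.2456/(1+0.085)^2 + 17.6850/(1+0.085)^3 + 20.5145/(1+0.085)^4 + 23.7969/(1+0.085)^5 + 379.6345/(1+0.085)^5 = 322.0123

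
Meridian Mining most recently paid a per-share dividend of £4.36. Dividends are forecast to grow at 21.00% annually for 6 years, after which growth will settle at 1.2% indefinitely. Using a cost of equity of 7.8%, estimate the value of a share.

£173.66

Two-stage DDM. Project D₁…D_6 at 0.21, terminal growth 0.012, discount at r = 0.078.
D_1 = 5.2756
D_2 = 6.3835
D_3 = 7.7240
D_4 = 9.3460
D_5 = 11.3087
D_6 = 13.6835
Terminal value at t=6: TV = D_7/(r−g) = 13.8478/(0.078−0.012) = 209.8144
P₀ = 5.2756/(1+0.078)^1 + 6.3835/(1+0.078)^2 + 7.7240/(1+0.078)^3 + 9.3460/(1+0.078)^4 + 11.3087/(1+0.078)^5 + 13.6835/(1+0.078)^6 + 209.8144/(1+0.078)^6 = 173.6584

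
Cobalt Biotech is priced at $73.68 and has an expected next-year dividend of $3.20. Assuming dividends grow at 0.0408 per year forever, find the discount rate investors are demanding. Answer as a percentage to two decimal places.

Rearranging the constant-growth DDM: r = D₁/P₀ + g.
r = 3.2000 / 73.68 + 0.0408 = 0.04343 + 0.0408 = 0.08423

8.42%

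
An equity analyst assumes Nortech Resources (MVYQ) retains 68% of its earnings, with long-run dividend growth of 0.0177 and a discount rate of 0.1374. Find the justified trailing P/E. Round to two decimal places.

2.72

Payout ratio b = 1 − 0.68 = 0.32.
Justified trailing P/E = b(1+g)/(r−g) = 0.32×(1+0.0177)/(0.1374−0.0177) = 2.7207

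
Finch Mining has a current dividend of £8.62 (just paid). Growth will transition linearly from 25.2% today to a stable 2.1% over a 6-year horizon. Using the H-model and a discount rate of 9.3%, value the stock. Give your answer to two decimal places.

£205.20

H-model: P₀ = D₀[(1+g_L) + H(g_S−g_L)]/(r−g_L), with H = 6/2 = 3.
P₀ = 8.62 × [(1+0.021) + 3×(0.252−0.021)] / (0.093−0.021)
   = 8.62 × 1.7140 / 0.072 = 205.2039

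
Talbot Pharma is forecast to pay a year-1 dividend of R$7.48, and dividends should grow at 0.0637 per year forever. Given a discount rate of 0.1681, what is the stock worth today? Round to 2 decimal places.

R$71.65

Gordon growth model: P₀ = D₁/(r − g), with D₁ = 7.48 given directly.
P₀ = 7.4800 / (0.1681 − 0.0637) = 7.4800 / 0.1044 = 71.6475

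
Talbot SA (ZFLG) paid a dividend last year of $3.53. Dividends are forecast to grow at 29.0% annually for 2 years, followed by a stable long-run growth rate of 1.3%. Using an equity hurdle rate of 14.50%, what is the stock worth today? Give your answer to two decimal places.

Two-stage DDM. Project D₁…D_2 at 0.29, terminal growth 0.013, discount at r = 0.145.
D_1 = 4.5537
D_2 = 5.8743
Terminal value at t=2: TV = D_3/(r−g) = 5.9506/(0.145−0.013) = 45.0806
P₀ = 4.5537/(1+0.145)^1 + 5.8743/(1+0.145)^2 + 45.0806/(1+0.145)^2 = 42.8435

$42.84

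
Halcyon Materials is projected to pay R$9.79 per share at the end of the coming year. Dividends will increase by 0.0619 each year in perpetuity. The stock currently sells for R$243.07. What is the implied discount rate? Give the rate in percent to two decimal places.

Rearranging the constant-growth DDM: r = D₁/P₀ + g.
r = 9.7900 / 243.07 + 0.0619 = 0.04028 + 0.0619 = 0.10218

10.22%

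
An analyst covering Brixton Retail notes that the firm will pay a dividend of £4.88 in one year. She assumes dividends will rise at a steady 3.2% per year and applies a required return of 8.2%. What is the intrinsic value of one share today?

£97.60

Gordon growth model: P₀ = D₁/(r − g), with D₁ = 4.88 given directly.
P₀ = 4.8800 / (0.082 − 0.032) = 4.8800 / 0.05 = 97.6000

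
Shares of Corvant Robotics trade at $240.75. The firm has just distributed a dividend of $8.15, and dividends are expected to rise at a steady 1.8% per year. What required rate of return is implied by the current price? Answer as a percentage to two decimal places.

5.25%

Rearranging the constant-growth DDM: r = D₁/P₀ + g.
D₁ = 8.15 × (1 + 0.018) = 8.2967.
r = 8.2967 / 240.75 + 0.018 = 0.03446 + 0.018 = 0.05246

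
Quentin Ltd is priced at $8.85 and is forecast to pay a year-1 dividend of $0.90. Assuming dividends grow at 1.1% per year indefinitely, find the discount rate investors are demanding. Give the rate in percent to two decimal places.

Rearranging the constant-growth DDM: r = D₁/P₀ + g.
r = 0.9000 / 8.85 + 0.011 = 0.10169 + 0.011 = 0.11269

11.27%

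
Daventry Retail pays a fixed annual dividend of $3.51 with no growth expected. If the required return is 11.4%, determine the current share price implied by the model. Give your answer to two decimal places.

$30.79

Zero-growth DDM (perpetuity): P₀ = D/r = 3.51 / 0.114 = 30.7895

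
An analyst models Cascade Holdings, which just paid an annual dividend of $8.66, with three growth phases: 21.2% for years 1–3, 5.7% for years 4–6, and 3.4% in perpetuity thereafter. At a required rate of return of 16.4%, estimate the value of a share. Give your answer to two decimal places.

Three-stage DDM. Project D₁…D_6; terminal Gordon value at t=6 with g = 0.034; discount at r = 0.164.
D_1 = 10.4959
D_2 = 12.7211
D_3 = 15.4179
D_4 = 16.2967
D_5 = 17.2257
D_6 = 18.2075
TV_6 = 18.8266/(0.164−0.034) = 144.8198
P₀ = Σ Dₜ/(1+r)ᵗ + TV_6/(1+r)^6 = 110.6665

$110.67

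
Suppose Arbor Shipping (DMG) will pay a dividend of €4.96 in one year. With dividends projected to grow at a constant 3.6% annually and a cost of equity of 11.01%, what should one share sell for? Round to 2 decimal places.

€66.94

Gordon growth model: P₀ = D₁/(r − g), with D₁ = 4.96 given directly.
P₀ = 4.9600 / (0.1101 − 0.036) = 4.9600 / 0.0741 = 66.9366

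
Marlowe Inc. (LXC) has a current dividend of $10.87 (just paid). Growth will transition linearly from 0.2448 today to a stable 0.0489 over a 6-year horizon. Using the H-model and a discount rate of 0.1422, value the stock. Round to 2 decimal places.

$190.67

H-model: P₀ = D₀[(1+g_L) + H(g_S−g_L)]/(r−g_L), with H = 6/2 = 3.
P₀ = 10.87 × [(1+0.0489) + 3×(0.2448−0.0489)] / (0.1422−0.0489)
   = 10.87 × 1.6366 / 0.0933 = 190.6735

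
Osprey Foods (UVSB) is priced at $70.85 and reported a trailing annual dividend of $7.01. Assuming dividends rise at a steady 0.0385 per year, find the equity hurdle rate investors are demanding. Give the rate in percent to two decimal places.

14.13%

Rearranging the constant-growth DDM: r = D₁/P₀ + g.
D₁ = 7.01 × (1 + 0.0385) = 7.2799.
r = 7.2799 / 70.85 + 0.0385 = 0.10275 + 0.0385 = 0.14125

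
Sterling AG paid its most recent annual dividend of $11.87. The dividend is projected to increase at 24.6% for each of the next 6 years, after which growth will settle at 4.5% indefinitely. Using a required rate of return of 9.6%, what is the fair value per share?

Two-stage DDM. Project D₁…D_6 at 0.246, terminal growth 0.045, discount at r = 0.096.
D_1 = 14.7900
D_2 = 18.4284
D_3 = 22.9617
D_4 = 28.6103
D_5 = 35.6485
D_6 = 44.4180
Terminal value at t=6: TV = D_7/(r−g) = 46.4168/(0.096−0.045) = 910.1335
P₀ = 14.7900/(1+0.096)^1 + 18.4284/(1+0.096)^2 + 22.9617/(1+0.096)^3 + 28.6103/(1+0.096)^4 + 35.6485/(1+0.096)^5 + 44.4180/(1+0.096)^6 + 910.1335/(1+0.096)^6 = 639.3735

$639.37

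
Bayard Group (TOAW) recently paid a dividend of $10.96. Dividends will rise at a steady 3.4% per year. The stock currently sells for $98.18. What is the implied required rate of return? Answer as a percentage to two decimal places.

14.94%

Rearranging the constant-growth DDM: r = D₁/P₀ + g.
D₁ = 10.96 × (1 + 0.034) = 11.3326.
r = 11.3326 / 98.18 + 0.034 = 0.11543 + 0.034 = 0.14943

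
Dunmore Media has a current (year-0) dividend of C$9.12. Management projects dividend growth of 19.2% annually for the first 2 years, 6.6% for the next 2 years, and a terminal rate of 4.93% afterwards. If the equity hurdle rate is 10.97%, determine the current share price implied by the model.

Three-stage DDM. Project D₁…D_4; terminal Gordon value at t=4 with g = 0.0493; discount at r = 0.1097.
D_1 = 10.8710
D_2 = 12.9583
D_3 = 13.8135
D_4 = 14.7252
TV_4 = 15.4512/(0.1097−0.0493) = 255.8141
P₀ = Σ Dₜ/(1+r)ᵗ + TV_4/(1+r)^4 = 208.8332

C$208.83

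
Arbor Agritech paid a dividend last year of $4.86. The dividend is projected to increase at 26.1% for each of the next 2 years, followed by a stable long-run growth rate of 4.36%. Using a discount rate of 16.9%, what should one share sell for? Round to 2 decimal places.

Two-stage DDM. Project D₁…D_2 at 0.261, terminal growth 0.0436, discount at r = 0.169.
D_1 = 6.1285
D_2 = 7.7280
Terminal value at t=2: TV = D_3/(r−g) = 8.0649/(0.169−0.0436) = 64.3136
P₀ = 6.1285/(1+0.169)^1 + 7.7280/(1+0.169)^2 + 64.3136/(1+0.169)^2 = 57.9599

$57.96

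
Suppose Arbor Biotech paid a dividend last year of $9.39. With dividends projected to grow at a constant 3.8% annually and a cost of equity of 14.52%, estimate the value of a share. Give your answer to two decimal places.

$90.92

Gordon growth model: P₀ = D₁/(r − g). D₁ = 9.39 × (1 + 0.038) = 9.7468.
P₀ = 9.7468 / (0.1452 − 0.038) = 9.7468 / 0.1072 = 90.9218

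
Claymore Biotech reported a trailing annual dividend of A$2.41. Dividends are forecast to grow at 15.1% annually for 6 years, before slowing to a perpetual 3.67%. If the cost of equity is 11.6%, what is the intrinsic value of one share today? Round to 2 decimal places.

Two-stage DDM. Project D₁…D_6 at 0.151, terminal growth 0.0367, discount at r = 0.116.
D_1 = 2.7739
D_2 = 3.1928
D_3 = 3.6749
D_4 = 4.2298
D_5 = 4.8685
D_6 = 5.6036
Terminal value at t=6: TV = D_7/(r−g) = 5.8093/(0.116−0.0367) = 73.2570
P₀ = 2.7739/(1+0.116)^1 + 3.1928/(1+0.116)^2 + 3.6749/(1+0.116)^3 + 4.2298/(1+0.116)^4 + 4.8685/(1+0.116)^5 + 5.6036/(1+0.116)^6 + 73.2570/(1+0.116)^6 = 54.0524

A$54.05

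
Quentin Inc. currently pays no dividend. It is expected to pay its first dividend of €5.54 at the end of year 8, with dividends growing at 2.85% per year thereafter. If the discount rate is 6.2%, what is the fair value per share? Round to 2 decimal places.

Deferred-dividend DDM. At t=7 the remaining stream is a growing perpetuity with first payment D_8 = 5.54.
V_7 = D_8/(r−g) = 5.54/(0.062−0.0285) = 165.3731
P₀ = V_7/(1+r)^7 = 165.3731/(1+0.062)^7 = 108.5409

€108.54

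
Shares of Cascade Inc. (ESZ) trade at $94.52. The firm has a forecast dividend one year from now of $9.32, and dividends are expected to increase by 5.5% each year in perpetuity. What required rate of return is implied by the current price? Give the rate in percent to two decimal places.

Rearranging the constant-growth DDM: r = D₁/P₀ + g.
r = 9.3200 / 94.52 + 0.055 = 0.09860 + 0.055 = 0.15360

15.36%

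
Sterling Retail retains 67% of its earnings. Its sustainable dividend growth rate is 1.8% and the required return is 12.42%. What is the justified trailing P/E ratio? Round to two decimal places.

3.16

Payout ratio b = 1 − 0.67 = 0.33.
Justified trailing P/E = b(1+g)/(r−g) = 0.33×(1+0.018)/(0.1242−0.018) = 3.1633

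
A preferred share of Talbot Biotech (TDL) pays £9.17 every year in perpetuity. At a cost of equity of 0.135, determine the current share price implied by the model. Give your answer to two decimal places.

Zero-growth DDM (perpetuity): P₀ = D/r = 9.17 / 0.135 = 67.9259

£67.93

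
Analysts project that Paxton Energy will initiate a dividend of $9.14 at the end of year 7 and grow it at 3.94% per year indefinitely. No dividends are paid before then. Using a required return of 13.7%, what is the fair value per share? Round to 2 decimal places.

$43.34

Deferred-dividend DDM. At t=6 the remaining stream is a growing perpetuity with first payment D_7 = 9.14.
V_6 = D_7/(r−g) = 9.14/(0.137−0.0394) = 93.6475
P₀ = V_6/(1+r)^6 = 93.6475/(1+0.137)^6 = 43.3445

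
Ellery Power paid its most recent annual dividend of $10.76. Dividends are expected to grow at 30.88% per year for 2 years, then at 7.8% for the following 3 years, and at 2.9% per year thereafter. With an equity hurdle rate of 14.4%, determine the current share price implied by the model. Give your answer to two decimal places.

Three-stage DDM. Project D₁…D_5; terminal Gordon value at t=5 with g = 0.029; discount at r = 0.144.
D_1 = 14.0827
D_2 = 18.4314
D_3 = 19.8691
D_4 = 21.4189
D_5 = 23.0895
TV_5 = 23.7591/(0.144−0.029) = 206.6011
P₀ = Σ Dₜ/(1+r)ᵗ + TV_5/(1+r)^5 = 169.3926

$169.39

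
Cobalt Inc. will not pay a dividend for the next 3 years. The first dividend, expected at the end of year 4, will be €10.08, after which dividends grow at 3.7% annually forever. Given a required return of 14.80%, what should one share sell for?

€60.02

Deferred-dividend DDM. At t=3 the remaining stream is a growing perpetuity with first payment D_4 = 10.08.
V_3 = D_4/(r−g) = 10.08/(0.148−0.037) = 90.8108
P₀ = V_3/(1+r)^3 = 90.8108/(1+0.148)^3 = 60.0222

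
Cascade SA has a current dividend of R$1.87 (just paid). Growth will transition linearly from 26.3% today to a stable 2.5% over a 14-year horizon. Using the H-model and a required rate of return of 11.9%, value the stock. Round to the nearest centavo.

H-model: P₀ = D₀[(1+g_L) + H(g_S−g_L)]/(r−g_L), with H = 14/2 = 7.
P₀ = 1.87 × [(1+0.025) + 7×(0.263−0.025)] / (0.119−0.025)
   = 1.87 × 2.6910 / 0.094 = 53.5337

R$53.53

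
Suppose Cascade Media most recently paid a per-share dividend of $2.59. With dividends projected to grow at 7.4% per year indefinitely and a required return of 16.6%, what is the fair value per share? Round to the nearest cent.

$30.24

Gordon growth model: P₀ = D₁/(r − g). D₁ = 2.59 × (1 + 0.074) = 2.7817.
P₀ = 2.7817 / (0.166 − 0.074) = 2.7817 / 0.092 = 30.2354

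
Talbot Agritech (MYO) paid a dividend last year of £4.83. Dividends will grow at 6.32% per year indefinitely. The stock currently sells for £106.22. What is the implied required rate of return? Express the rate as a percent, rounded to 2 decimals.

11.15%

Rearranging the constant-growth DDM: r = D₁/P₀ + g.
D₁ = 4.83 × (1 + 0.0632) = 5.1353.
r = 5.1353 / 106.22 + 0.0632 = 0.04835 + 0.0632 = 0.11155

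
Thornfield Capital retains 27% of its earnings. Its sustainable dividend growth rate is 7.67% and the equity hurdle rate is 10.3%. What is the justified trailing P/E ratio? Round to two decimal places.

29.89

Payout ratio b = 1 − 0.27 = 0.73.
Justified trailing P/E = b(1+g)/(r−g) = 0.73×(1+0.0767)/(0.103−0.0767) = 29.8856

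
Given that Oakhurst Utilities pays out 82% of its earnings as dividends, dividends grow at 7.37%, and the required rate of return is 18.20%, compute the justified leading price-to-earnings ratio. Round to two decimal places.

Justified leading P/E = b/(r−g) = 0.82/(0.182−0.0737) = 7.5716

7.57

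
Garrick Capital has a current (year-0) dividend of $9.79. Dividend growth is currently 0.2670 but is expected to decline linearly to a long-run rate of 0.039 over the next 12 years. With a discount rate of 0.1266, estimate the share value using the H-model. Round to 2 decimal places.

H-model: P₀ = D₀[(1+g_L) + H(g_S−g_L)]/(r−g_L), with H = 12/2 = 6.
P₀ = 9.79 × [(1+0.039) + 6×(0.267−0.039)] / (0.1266−0.039)
   = 9.79 × 2.4070 / 0.0876 = 269.0015

$269.00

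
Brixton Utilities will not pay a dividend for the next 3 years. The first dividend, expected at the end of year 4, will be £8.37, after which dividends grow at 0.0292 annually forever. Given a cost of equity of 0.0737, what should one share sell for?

£151.96

Deferred-dividend DDM. At t=3 the remaining stream is a growing perpetuity with first payment D_4 = 8.37.
V_3 = D_4/(r−g) = 8.37/(0.0737−0.0292) = 188.0899
P₀ = V_3/(1+r)^3 = 188.0899/(1+0.0737)^3 = 151.9556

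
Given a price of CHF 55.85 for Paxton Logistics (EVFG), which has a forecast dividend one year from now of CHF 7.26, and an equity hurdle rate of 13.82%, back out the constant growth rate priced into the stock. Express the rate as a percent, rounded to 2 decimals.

0.82%

From P₀ = D₁/(r − g), the implied growth is g = r − D₁/P₀.
g = 0.1382 − 7.26/55.85 = 0.1382 − 0.12999 = 0.00821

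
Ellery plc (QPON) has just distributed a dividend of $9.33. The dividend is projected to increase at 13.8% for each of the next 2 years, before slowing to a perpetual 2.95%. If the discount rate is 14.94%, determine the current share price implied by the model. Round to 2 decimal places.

Two-stage DDM. Project D₁…D_2 at 0.138, terminal growth 0.0295, discount at r = 0.1494.
D_1 = 10.6175
D_2 = 12.0828
Terminal value at t=2: TV = D_3/(r−g) = 12.4392/(0.1494−0.0295) = 103.7465
P₀ = 10.6175/(1+0.1494)^1 + 12.0828/(1+0.1494)^2 + 103.7465/(1+0.1494)^2 = 96.9125

$96.91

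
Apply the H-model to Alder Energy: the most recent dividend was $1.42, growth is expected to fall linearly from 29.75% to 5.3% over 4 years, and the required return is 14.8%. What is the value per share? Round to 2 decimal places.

$23.05

H-model: P₀ = D₀[(1+g_L) + H(g_S−g_L)]/(r−g_L), with H = 4/2 = 2.
P₀ = 1.42 × [(1+0.053) + 2×(0.2975−0.053)] / (0.148−0.053)
   = 1.42 × 1.5420 / 0.095 = 23.0488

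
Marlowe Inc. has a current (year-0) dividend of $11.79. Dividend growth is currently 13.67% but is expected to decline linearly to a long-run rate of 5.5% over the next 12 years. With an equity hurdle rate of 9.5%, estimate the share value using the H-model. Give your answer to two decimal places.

$455.45

H-model: P₀ = D₀[(1+g_L) + H(g_S−g_L)]/(r−g_L), with H = 12/2 = 6.
P₀ = 11.79 × [(1+0.055) + 6×(0.1367−0.055)] / (0.095−0.055)
   = 11.79 × 1.5452 / 0.04 = 455.4477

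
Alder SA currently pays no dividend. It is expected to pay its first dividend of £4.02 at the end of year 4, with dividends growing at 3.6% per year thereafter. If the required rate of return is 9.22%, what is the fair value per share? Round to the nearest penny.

£54.90

Deferred-dividend DDM. At t=3 the remaining stream is a growing perpetuity with first payment D_4 = 4.02.
V_3 = D_4/(r−g) = 4.02/(0.0922−0.036) = 71.5302
P₀ = V_3/(1+r)^3 = 71.5302/(1+0.0922)^3 = 54.9014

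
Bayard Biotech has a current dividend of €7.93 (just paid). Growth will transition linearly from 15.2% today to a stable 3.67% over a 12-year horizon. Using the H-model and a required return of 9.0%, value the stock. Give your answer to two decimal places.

€257.17

H-model: P₀ = D₀[(1+g_L) + H(g_S−g_L)]/(r−g_L), with H = 12/2 = 6.
P₀ = 7.93 × [(1+0.0367) + 6×(0.152−0.0367)] / (0.09−0.0367)
   = 7.93 × 1.7285 / 0.0533 = 257.1671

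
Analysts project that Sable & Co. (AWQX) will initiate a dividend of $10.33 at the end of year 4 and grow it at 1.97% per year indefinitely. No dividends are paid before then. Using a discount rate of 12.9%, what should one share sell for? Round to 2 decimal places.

Deferred-dividend DDM. At t=3 the remaining stream is a growing perpetuity with first payment D_4 = 10.33.
V_3 = D_4/(r−g) = 10.33/(0.129−0.0197) = 94.5105
P₀ = V_3/(1+r)^3 = 94.5105/(1+0.129)^3 = 65.6747

$65.67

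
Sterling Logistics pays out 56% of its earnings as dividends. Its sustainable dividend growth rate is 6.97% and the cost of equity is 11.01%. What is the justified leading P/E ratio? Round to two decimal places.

Justified leading P/E = b/(r−g) = 0.56/(0.1101−0.0697) = 13.8614

13.86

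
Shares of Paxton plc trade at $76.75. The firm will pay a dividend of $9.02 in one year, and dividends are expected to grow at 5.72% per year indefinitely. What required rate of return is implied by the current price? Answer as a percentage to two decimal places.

17.47%

Rearranging the constant-growth DDM: r = D₁/P₀ + g.
r = 9.0200 / 76.75 + 0.0572 = 0.11752 + 0.0572 = 0.17472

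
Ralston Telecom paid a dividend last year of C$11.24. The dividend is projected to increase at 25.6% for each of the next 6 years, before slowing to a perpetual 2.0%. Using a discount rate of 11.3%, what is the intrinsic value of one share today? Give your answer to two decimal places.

Two-stage DDM. Project D₁…D_6 at 0.256, terminal growth 0.02, discount at r = 0.113.
D_1 = 14.1174
D_2 = 17.7315
D_3 = 22.2708
D_4 = 27.9721
D_5 = 35.1329
D_6 = 44.1270
Terminal value at t=6: TV = D_7/(r−g) = 45.0095/(0.113−0.02) = 483.9733
P₀ = 14.1174/(1+0.113)^1 + 17.7315/(1+0.113)^2 + 22.2708/(1+0.113)^3 + 27.9721/(1+0.113)^4 + 35.1329/(1+0.113)^5 + 44.1270/(1+0.113)^6 + 483.9733/(1+0.113)^6 = 359.7576

C$359.76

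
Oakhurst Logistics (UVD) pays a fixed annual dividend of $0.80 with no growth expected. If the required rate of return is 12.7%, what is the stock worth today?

Zero-growth DDM (perpetuity): P₀ = D/r = 0.80 / 0.127 = 6.2992

$6.30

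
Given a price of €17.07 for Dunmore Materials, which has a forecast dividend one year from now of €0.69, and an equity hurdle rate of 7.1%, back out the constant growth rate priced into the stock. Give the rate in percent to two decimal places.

From P₀ = D₁/(r − g), the implied growth is g = r − D₁/P₀.
g = 0.071 − 0.69/17.07 = 0.071 − 0.04042 = 0.03058

3.06%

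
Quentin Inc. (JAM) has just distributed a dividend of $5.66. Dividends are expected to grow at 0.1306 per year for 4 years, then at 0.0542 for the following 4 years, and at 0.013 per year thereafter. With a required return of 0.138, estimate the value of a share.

$73.47

Three-stage DDM. Project D₁…D_8; terminal Gordon value at t=8 with g = 0.013; discount at r = 0.138.
D_1 = 6.3992
D_2 = 7.2349
D_3 = 8.1798
D_4 = 9.2481
D_5 = 9.7493
D_6 = 10.2778
D_7 = 10.8348
D_8 = 11.4221
TV_8 = 11.5705/(0.138−0.013) = 92.5644
P₀ = Σ Dₜ/(1+r)ᵗ + TV_8/(1+r)^8 = 73.4671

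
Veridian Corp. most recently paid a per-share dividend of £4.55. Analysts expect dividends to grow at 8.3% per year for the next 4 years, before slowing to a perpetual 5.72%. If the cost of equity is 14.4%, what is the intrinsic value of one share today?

£60.41

Two-stage DDM. Project D₁…D_4 at 0.083, terminal growth 0.0572, discount at r = 0.144.
D_1 = 4.9276
D_2 = 5.3366
D_3 = 5.7796
D_4 = 6.2593
Terminal value at t=4: TV = D_5/(r−g) = 6.6173/(0.144−0.0572) = 76.2364
P₀ = 4.9276/(1+0.144)^1 + 5.3366/(1+0.144)^2 + 5.7796/(1+0.144)^3 + 6.2593/(1+0.144)^4 + 76.2364/(1+0.144)^4 = 60.4099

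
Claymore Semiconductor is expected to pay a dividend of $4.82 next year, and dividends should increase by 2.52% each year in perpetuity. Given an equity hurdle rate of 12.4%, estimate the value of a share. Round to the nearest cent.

Gordon growth model: P₀ = D₁/(r − g), with D₁ = 4.82 given directly.
P₀ = 4.8200 / (0.124 − 0.0252) = 4.8200 / 0.0988 = 48.7854

$48.79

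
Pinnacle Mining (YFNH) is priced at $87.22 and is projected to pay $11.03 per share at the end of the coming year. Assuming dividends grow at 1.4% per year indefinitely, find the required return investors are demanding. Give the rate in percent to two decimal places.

Rearranging the constant-growth DDM: r = D₁/P₀ + g.
r = 11.0300 / 87.22 + 0.014 = 0.12646 + 0.014 = 0.14046

14.05%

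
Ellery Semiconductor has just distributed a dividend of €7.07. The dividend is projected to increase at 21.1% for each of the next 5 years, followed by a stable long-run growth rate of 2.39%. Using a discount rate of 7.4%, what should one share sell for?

Two-stage DDM. Project D₁…D_5 at 0.211, terminal growth 0.0239, discount at r = 0.074.
D_1 = 8.5618
D_2 = 10.3683
D_3 = 12.5560
D_4 = 15.2053
D_5 = 18.4137
Terminal value at t=5: TV = D_6/(r−g) = 18.8537/(0.074−0.0239) = 376.3223
P₀ = 8.5618/(1+0.074)^1 + 10.3683/(1+0.074)^2 + 12.5560/(1+0.074)^3 + 15.2053/(1+0.074)^4 + 18.4137/(1+0.074)^5 + 376.3223/(1+0.074)^5 = 314.7634

€314.76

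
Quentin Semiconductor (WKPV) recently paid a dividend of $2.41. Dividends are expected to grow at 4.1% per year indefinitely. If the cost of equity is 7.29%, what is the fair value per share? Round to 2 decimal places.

$78.65

Gordon growth model: P₀ = D₁/(r − g). D₁ = 2.41 × (1 + 0.041) = 2.5088.
P₀ = 2.5088 / (0.0729 − 0.041) = 2.5088 / 0.0319 = 78.6461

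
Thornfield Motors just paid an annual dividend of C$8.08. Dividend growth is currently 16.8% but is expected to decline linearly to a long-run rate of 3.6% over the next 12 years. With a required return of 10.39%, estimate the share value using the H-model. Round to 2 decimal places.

C$217.53

H-model: P₀ = D₀[(1+g_L) + H(g_S−g_L)]/(r−g_L), with H = 12/2 = 6.
P₀ = 8.08 × [(1+0.036) + 6×(0.168−0.036)] / (0.1039−0.036)
   = 8.08 × 1.8280 / 0.0679 = 217.5293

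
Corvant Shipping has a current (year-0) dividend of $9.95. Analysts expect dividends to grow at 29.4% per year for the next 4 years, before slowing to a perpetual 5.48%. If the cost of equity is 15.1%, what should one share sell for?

$228.08

Two-stage DDM. Project D₁…D_4 at 0.294, terminal growth 0.0548, discount at r = 0.151.
D_1 = 12.8753
D_2 = 16.6606
D_3 = 21.5589
D_4 = 27.8972
Terminal value at t=4: TV = D_5/(r−g) = 29.4259/(0.151−0.0548) = 305.8829
P₀ = 12.8753/(1+0.151)^1 + 16.6606/(1+0.151)^2 + 21.5589/(1+0.151)^3 + 27.8972/(1+0.151)^4 + 305.8829/(1+0.151)^4 = 228.0780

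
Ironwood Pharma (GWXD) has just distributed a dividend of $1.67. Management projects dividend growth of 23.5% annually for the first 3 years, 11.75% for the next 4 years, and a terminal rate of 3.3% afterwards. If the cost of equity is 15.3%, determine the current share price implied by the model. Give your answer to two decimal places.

Three-stage DDM. Project D₁…D_7; terminal Gordon value at t=7 with g = 0.033; discount at r = 0.153.
D_1 = 2.0624
D_2 = 2.5471
D_3 = 3.1457
D_4 = 3.5153
D_5 = 3.9284
D_6 = 4.3900
D_7 = 4.9058
TV_7 = 5.0677/(0.153−0.033) = 42.2305
P₀ = Σ Dₜ/(1+r)ᵗ + TV_7/(1+r)^7 = 28.9424

$28.94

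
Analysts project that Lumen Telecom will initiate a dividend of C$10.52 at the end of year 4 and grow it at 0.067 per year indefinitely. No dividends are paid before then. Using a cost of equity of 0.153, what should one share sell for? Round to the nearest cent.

Deferred-dividend DDM. At t=3 the remaining stream is a growing perpetuity with first payment D_4 = 10.52.
V_3 = D_4/(r−g) = 10.52/(0.153−0.067) = 122.3256
P₀ = V_3/(1+r)^3 = 122.3256/(1+0.153)^3 = 79.8049

C$79.80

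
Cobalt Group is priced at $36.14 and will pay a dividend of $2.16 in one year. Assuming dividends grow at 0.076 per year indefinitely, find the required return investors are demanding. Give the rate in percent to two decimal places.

13.58%

Rearranging the constant-growth DDM: r = D₁/P₀ + g.
r = 2.1600 / 36.14 + 0.076 = 0.05977 + 0.076 = 0.13577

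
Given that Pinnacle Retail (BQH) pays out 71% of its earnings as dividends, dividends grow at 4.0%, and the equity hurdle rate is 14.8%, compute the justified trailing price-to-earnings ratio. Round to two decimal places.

Justified trailing P/E = b(1+g)/(r−g) = 0.71×(1+0.04)/(0.148−0.04) = 6.8370

6.84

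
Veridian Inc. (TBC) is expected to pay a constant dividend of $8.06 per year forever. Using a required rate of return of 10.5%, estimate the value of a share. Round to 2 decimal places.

$76.76

Zero-growth DDM (perpetuity): P₀ = D/r = 8.06 / 0.105 = 76.7619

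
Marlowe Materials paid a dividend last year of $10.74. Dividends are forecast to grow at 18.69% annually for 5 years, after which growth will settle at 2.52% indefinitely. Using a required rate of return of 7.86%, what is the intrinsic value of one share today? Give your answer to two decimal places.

Two-stage DDM. Project D₁…D_5 at 0.1869, terminal growth 0.0252, discount at r = 0.0786.
D_1 = 12.7473
D_2 = 15.1298
D_3 = 17.9575
D_4 = 21.3138
D_5 = 25.2973
Terminal value at t=5: TV = D_6/(r−g) = 25.9348/(0.0786−0.0252) = 485.6711
P₀ = 12.7473/(1+0.0786)^1 + 15.1298/(1+0.0786)^2 + 17.9575/(1+0.0786)^3 + 21.3138/(1+0.0786)^4 + 25.2973/(1+0.0786)^5 + 485.6711/(1+0.0786)^5 = 404.9014

$404.90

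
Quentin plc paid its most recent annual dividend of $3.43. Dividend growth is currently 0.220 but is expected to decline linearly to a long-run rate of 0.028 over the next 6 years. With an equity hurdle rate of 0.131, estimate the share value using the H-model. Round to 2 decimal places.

H-model: P₀ = D₀[(1+g_L) + H(g_S−g_L)]/(r−g_L), with H = 6/2 = 3.
P₀ = 3.43 × [(1+0.028) + 3×(0.22−0.028)] / (0.131−0.028)
   = 3.43 × 1.6040 / 0.103 = 53.4148

$53.41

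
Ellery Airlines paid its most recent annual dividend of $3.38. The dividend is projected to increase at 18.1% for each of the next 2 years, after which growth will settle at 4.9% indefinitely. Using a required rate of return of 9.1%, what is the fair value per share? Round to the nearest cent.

$106.54

Two-stage DDM. Project D₁…D_2 at 0.181, terminal growth 0.049, discount at r = 0.091.
D_1 = 3.9918
D_2 = 4.7143
Terminal value at t=2: TV = D_3/(r−g) = 4.9453/(0.091−0.049) = 117.7451
P₀ = 3.9918/(1+0.091)^1 + 4.7143/(1+0.091)^2 + 117.7451/(1+0.091)^2 = 106.5416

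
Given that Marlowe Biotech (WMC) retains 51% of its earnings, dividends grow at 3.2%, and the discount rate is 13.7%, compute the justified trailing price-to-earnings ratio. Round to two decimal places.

Payout ratio b = 1 − 0.51 = 0.49.
Justified trailing P/E = b(1+g)/(r−g) = 0.49×(1+0.032)/(0.137−0.032) = 4.8160

4.82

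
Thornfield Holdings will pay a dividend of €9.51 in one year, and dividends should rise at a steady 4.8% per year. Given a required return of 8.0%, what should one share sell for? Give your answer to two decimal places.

€297.19

Gordon growth model: P₀ = D₁/(r − g), with D₁ = 9.51 given directly.
P₀ = 9.5100 / (0.08 − 0.048) = 9.5100 / 0.032 = 297.1875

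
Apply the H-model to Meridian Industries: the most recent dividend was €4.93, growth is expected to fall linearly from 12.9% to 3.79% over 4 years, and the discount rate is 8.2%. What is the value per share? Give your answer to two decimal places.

€136.40

H-model: P₀ = D₀[(1+g_L) + H(g_S−g_L)]/(r−g_L), with H = 4/2 = 2.
P₀ = 4.93 × [(1+0.0379) + 2×(0.129−0.0379)] / (0.082−0.0379)
   = 4.93 × 1.2201 / 0.0441 = 136.3967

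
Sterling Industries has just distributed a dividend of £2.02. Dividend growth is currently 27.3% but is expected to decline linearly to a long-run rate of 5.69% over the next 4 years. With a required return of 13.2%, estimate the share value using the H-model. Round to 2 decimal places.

H-model: P₀ = D₀[(1+g_L) + H(g_S−g_L)]/(r−g_L), with H = 4/2 = 2.
P₀ = 2.02 × [(1+0.0569) + 2×(0.273−0.0569)] / (0.132−0.0569)
   = 2.02 × 1.4891 / 0.0751 = 40.0530

£40.05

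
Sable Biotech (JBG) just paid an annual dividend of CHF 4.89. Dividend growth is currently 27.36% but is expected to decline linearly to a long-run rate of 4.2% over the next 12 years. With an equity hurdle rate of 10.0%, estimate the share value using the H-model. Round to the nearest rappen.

H-model: P₀ = D₀[(1+g_L) + H(g_S−g_L)]/(r−g_L), with H = 12/2 = 6.
P₀ = 4.89 × [(1+0.042) + 6×(0.2736−0.042)] / (0.1−0.042)
   = 4.89 × 2.4316 / 0.058 = 205.0090

CHF 205.01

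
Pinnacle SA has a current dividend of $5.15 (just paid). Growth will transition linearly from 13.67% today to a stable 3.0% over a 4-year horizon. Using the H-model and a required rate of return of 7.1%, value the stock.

$156.18

H-model: P₀ = D₀[(1+g_L) + H(g_S−g_L)]/(r−g_L), with H = 4/2 = 2.
P₀ = 5.15 × [(1+0.03) + 2×(0.1367−0.03)] / (0.071−0.03)
   = 5.15 × 1.2434 / 0.041 = 156.1832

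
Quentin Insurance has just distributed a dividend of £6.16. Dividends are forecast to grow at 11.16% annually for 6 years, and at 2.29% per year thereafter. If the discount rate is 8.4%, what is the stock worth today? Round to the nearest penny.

Two-stage DDM. Project D₁…D_6 at 0.1116, terminal growth 0.0229, discount at r = 0.084.
D_1 = 6.8475
D_2 = 7.6116
D_3 = 8.4611
D_4 = 9.4053
D_5 = 10.4550
D_6 = 11.6218
Terminal value at t=6: TV = D_7/(r−g) = 11.8879/(0.084−0.0229) = 194.5646
P₀ = 6.8475/(1+0.084)^1 + 7.6116/(1+0.084)^2 + 8.4611/(1+0.084)^3 + 9.4053/(1+0.084)^4 + 10.4550/(1+0.084)^5 + 11.6218/(1+0.084)^6 + 194.5646/(1+0.084)^6 = 160.3161

£160.32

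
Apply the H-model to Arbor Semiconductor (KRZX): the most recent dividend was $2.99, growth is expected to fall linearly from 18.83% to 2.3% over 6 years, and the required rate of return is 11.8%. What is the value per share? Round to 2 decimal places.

H-model: P₀ = D₀[(1+g_L) + H(g_S−g_L)]/(r−g_L), with H = 6/2 = 3.
P₀ = 2.99 × [(1+0.023) + 3×(0.1883−0.023)] / (0.118−0.023)
   = 2.99 × 1.5189 / 0.095 = 47.8054

$47.81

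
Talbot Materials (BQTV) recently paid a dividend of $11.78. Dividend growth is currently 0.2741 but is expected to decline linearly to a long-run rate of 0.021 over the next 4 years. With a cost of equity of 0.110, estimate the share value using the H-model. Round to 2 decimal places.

$202.14

H-model: P₀ = D₀[(1+g_L) + H(g_S−g_L)]/(r−g_L), with H = 4/2 = 2.
P₀ = 11.78 × [(1+0.021) + 2×(0.2741−0.021)] / (0.11−0.021)
   = 11.78 × 1.5272 / 0.089 = 202.1395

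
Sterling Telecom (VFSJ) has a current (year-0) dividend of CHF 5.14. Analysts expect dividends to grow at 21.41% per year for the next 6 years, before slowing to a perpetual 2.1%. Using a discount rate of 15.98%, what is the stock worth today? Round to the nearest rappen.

Two-stage DDM. Project D₁…D_6 at 0.2141, terminal growth 0.021, discount at r = 0.1598.
D_1 = 6.2405
D_2 = 7.5766
D_3 = 9.1987
D_4 = 11.1681
D_5 = 13.5592
D_6 = 16.4623
Terminal value at t=6: TV = D_7/(r−g) = 16.8080/(0.1598−0.021) = 121.0950
P₀ = 6.2405/(1+0.1598)^1 + 7.5766/(1+0.1598)^2 + 9.1987/(1+0.1598)^3 + 11.1681/(1+0.1598)^4 + 13.5592/(1+0.1598)^5 + 16.4623/(1+0.1598)^6 + 121.0950/(1+0.1598)^6 = 86.0608

CHF 86.06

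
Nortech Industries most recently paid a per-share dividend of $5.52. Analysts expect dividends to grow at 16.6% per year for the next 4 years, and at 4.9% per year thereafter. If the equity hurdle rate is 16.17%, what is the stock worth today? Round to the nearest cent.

Two-stage DDM. Project D₁…D_4 at 0.166, terminal growth 0.049, discount at r = 0.1617.
D_1 = 6.4363
D_2 = 7.5047
D_3 = 8.7505
D_4 = 10.2031
Terminal value at t=4: TV = D_5/(r−g) = 10.7031/(0.1617−0.049) = 94.9697
P₀ = 6.4363/(1+0.1617)^1 + 7.5047/(1+0.1617)^2 + 8.7505/(1+0.1617)^3 + 10.2031/(1+0.1617)^4 + 94.9697/(1+0.1617)^4 = 74.4296

$74.43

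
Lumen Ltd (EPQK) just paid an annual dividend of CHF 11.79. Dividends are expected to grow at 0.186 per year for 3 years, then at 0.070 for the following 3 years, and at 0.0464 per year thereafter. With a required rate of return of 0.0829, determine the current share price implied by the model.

Three-stage DDM. Project D₁…D_6; terminal Gordon value at t=6 with g = 0.0464; discount at r = 0.0829.
D_1 = 13.9829
D_2 = 16.5838
D_3 = 19.6683
D_4 = 21.0451
D_5 = 22.5183
D_6 = 24.0946
TV_6 = 25.2126/(0.0829−0.0464) = 690.7551
P₀ = Σ Dₜ/(1+r)ᵗ + TV_6/(1+r)^6 = 516.2544

CHF 516.25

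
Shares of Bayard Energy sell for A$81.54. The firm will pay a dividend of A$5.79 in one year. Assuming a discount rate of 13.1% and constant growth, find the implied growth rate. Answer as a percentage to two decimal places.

From P₀ = D₁/(r − g), the implied growth is g = r − D₁/P₀.
g = 0.131 − 5.79/81.54 = 0.131 − 0.07101 = 0.05999

6.00%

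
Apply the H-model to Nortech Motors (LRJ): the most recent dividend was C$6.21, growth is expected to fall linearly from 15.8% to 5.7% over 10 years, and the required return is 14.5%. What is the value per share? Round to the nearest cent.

H-model: P₀ = D₀[(1+g_L) + H(g_S−g_L)]/(r−g_L), with H = 10/2 = 5.
P₀ = 6.21 × [(1+0.057) + 5×(0.158−0.057)] / (0.145−0.057)
   = 6.21 × 1.5620 / 0.088 = 110.2275

C$110.23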